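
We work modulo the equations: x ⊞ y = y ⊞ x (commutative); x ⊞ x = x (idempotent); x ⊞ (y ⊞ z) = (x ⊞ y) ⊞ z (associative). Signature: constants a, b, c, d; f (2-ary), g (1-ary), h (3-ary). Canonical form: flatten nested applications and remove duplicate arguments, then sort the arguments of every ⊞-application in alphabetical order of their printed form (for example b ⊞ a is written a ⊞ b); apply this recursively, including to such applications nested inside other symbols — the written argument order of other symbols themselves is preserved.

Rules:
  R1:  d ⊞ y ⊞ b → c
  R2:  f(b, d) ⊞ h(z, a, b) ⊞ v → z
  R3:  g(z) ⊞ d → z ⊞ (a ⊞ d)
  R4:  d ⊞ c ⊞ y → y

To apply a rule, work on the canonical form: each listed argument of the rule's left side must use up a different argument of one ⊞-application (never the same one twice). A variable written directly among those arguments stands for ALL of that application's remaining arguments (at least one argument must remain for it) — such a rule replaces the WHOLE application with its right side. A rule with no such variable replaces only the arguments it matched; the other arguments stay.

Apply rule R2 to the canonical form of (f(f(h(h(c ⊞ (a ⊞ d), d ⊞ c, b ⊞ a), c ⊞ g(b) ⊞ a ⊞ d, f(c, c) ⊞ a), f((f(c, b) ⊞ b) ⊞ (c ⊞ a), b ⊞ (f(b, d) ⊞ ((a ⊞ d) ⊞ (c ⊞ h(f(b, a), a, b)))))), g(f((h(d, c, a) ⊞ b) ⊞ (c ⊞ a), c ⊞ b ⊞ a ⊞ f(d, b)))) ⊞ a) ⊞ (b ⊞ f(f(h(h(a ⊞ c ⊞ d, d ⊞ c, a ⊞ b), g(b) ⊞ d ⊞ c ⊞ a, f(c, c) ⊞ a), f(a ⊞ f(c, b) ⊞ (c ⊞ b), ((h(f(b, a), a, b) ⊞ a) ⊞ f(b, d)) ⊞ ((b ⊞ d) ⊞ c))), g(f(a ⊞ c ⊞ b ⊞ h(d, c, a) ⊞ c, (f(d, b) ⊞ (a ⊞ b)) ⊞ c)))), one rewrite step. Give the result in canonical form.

Answer: a ⊞ b ⊞ f(f(h(h(a ⊞ c ⊞ d, c ⊞ d, a ⊞ b), a ⊞ c ⊞ d ⊞ g(b), a ⊞ f(c, c)), f(a ⊞ b ⊞ c ⊞ f(c, b), f(b, a))), g(f(a ⊞ b ⊞ c ⊞ h(d, c, a), a ⊞ b ⊞ c ⊞ f(d, b))))

Derivation:
Canonical form:  a ⊞ b ⊞ f(f(h(h(a ⊞ c ⊞ d, c ⊞ d, a ⊞ b), a ⊞ c ⊞ d ⊞ g(b), a ⊞ f(c, c)), f(a ⊞ b ⊞ c ⊞ f(c, b), a ⊞ b ⊞ c ⊞ d ⊞ f(b, d) ⊞ h(f(b, a), a, b))), g(f(a ⊞ b ⊞ c ⊞ h(d, c, a), a ⊞ b ⊞ c ⊞ f(d, b))))
R2 matches:  uses f(b, d), h(f(b, a), a, b);  v := a ⊞ b ⊞ c ⊞ d, z := f(b, a)
Every leftover argument binds to the variable; the entire application is replaced.
New term:  a ⊞ b ⊞ f(f(h(h(a ⊞ c ⊞ d, c ⊞ d, a ⊞ b), a ⊞ c ⊞ d ⊞ g(b), a ⊞ f(c, c)), f(a ⊞ b ⊞ c ⊞ f(c, b), f(b, a))), g(f(a ⊞ b ⊞ c ⊞ h(d, c, a), a ⊞ b ⊞ c ⊞ f(d, b))))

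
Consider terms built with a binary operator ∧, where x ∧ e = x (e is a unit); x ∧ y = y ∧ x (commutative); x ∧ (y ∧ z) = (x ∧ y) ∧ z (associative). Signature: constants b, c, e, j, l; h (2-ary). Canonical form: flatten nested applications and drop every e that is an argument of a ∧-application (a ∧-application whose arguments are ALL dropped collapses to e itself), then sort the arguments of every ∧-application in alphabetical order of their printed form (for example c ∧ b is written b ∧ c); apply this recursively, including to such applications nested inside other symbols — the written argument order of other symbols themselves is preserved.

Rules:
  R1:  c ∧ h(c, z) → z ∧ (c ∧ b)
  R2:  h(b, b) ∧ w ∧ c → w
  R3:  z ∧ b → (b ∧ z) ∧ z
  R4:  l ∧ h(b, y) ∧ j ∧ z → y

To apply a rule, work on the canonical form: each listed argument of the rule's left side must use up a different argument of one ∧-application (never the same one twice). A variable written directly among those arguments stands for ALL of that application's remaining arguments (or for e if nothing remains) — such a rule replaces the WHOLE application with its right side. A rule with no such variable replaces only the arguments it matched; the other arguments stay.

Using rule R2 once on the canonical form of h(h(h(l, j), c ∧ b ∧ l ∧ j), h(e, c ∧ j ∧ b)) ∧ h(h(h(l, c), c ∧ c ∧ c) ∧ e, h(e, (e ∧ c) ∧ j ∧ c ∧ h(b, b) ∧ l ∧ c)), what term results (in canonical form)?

Answer: h(h(h(l, c), c ∧ c ∧ c), h(e, c ∧ c ∧ j ∧ l)) ∧ h(h(h(l, j), b ∧ c ∧ j ∧ l), h(e, b ∧ c ∧ j))

Derivation:
Canonical form:  h(h(h(l, c), c ∧ c ∧ c), h(e, c ∧ c ∧ c ∧ h(b, b) ∧ j ∧ l)) ∧ h(h(h(l, j), b ∧ c ∧ j ∧ l), h(e, b ∧ c ∧ j))
R2 matches:  uses c, h(b, b);  w := c ∧ c ∧ j ∧ l
Every leftover argument binds to the variable; the entire application is replaced.
Giving:  h(h(h(l, c), c ∧ c ∧ c), h(e, c ∧ c ∧ j ∧ l)) ∧ h(h(h(l, j), b ∧ c ∧ j ∧ l), h(e, b ∧ c ∧ j))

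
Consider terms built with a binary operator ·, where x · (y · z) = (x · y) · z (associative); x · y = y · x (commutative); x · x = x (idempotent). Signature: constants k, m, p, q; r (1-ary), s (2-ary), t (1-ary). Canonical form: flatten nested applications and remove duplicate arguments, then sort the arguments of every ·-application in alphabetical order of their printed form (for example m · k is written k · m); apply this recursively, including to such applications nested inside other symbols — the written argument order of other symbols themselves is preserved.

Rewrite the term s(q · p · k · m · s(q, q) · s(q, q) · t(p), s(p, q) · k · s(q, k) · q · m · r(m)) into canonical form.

Focus inside:  q · p · k · m · s(q, q) · s(q, q) · t(p)
Idempotence:  drop duplicate s(q, q)
Sort arguments:  k · m · p · q · s(q, q) · t(p)
Reassemble:  s(k · m · p · q · s(q, q) · t(p), k · m · q · r(m) · s(p, q) · s(q, k))

Answer: s(k · m · p · q · s(q, q) · t(p), k · m · q · r(m) · s(p, q) · s(q, k))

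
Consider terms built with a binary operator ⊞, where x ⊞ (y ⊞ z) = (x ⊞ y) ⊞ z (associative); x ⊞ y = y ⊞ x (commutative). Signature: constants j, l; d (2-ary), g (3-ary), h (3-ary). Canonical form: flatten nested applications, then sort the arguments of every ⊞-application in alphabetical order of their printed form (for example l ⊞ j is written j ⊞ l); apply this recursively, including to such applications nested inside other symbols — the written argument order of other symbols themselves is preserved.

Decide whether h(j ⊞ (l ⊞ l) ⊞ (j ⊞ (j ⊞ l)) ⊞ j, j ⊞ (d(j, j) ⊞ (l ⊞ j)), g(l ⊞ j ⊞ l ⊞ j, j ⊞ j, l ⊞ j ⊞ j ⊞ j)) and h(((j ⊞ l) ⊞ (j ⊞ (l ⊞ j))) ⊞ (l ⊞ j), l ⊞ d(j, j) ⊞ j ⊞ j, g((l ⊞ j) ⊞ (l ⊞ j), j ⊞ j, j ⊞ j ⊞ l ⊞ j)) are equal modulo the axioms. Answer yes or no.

Left:  h(j ⊞ (l ⊞ l) ⊞ (j ⊞ (j ⊞ l)) ⊞ j, j ⊞ (d(j, j) ⊞ (l ⊞ j)), g(l ⊞ j ⊞ l ⊞ j, j ⊞ j, l ⊞ j ⊞ j ⊞ j))
  Work inside:  j ⊞ (l ⊞ l) ⊞ (j ⊞ (j ⊞ l)) ⊞ j
  Flatten:  j ⊞ l ⊞ l ⊞ j ⊞ j ⊞ l ⊞ j
  Order the arguments:  j ⊞ j ⊞ j ⊞ j ⊞ l ⊞ l ⊞ l
  Reassemble:  h(j ⊞ j ⊞ j ⊞ j ⊞ l ⊞ l ⊞ l, d(j, j) ⊞ j ⊞ j ⊞ l, g(j ⊞ j ⊞ l ⊞ l, j ⊞ j, j ⊞ j ⊞ j ⊞ l))
Right:  h(((j ⊞ l) ⊞ (j ⊞ (l ⊞ j))) ⊞ (l ⊞ j), l ⊞ d(j, j) ⊞ j ⊞ j, g((l ⊞ j) ⊞ (l ⊞ j), j ⊞ j, j ⊞ j ⊞ l ⊞ j))
  Descend into:  ((j ⊞ l) ⊞ (j ⊞ (l ⊞ j))) ⊞ (l ⊞ j)
  Flatten:  j ⊞ l ⊞ j ⊞ l ⊞ j ⊞ l ⊞ j
  Sort arguments:  j ⊞ j ⊞ j ⊞ j ⊞ l ⊞ l ⊞ l
  Reassemble:  h(j ⊞ j ⊞ j ⊞ j ⊞ l ⊞ l ⊞ l, d(j, j) ⊞ j ⊞ j ⊞ l, g(j ⊞ j ⊞ l ⊞ l, j ⊞ j, j ⊞ j ⊞ j ⊞ l))

Answer: yes — both canonical forms are h(j ⊞ j ⊞ j ⊞ j ⊞ l ⊞ l ⊞ l, d(j, j) ⊞ j ⊞ j ⊞ l, g(j ⊞ j ⊞ l ⊞ l, j ⊞ j, j ⊞ j ⊞ j ⊞ l))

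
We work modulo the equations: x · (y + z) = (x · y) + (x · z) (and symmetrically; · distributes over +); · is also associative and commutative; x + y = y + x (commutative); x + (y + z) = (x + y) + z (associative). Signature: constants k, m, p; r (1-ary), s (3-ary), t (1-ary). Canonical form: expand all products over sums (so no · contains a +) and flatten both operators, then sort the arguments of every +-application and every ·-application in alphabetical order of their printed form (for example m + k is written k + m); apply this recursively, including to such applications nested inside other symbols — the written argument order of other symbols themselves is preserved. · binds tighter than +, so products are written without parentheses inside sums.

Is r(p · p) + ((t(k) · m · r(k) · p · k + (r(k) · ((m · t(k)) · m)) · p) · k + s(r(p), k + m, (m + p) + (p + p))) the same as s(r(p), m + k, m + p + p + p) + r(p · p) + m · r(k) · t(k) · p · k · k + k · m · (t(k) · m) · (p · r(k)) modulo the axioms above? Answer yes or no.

Left:  r(p · p) + ((t(k) · m · r(k) · p · k + (r(k) · ((m · t(k)) · m)) · p) · k + s(r(p), k + m, (m + p) + (p + p)))
  Distribute:  r(p · p) + k · k · m · p · r(k) · t(k) + k · m · m · p · r(k) · t(k) + s(r(p), k + m, m + p + p + p)
  Sort arguments:  k · k · m · p · r(k) · t(k) + k · m · m · p · r(k) · t(k) + r(p · p) + s(r(p), k + m, m + p + p + p)
Right:  s(r(p), m + k, m + p + p + p) + r(p · p) + m · r(k) · t(k) · p · k · k + k · m · (t(k) · m) · (p · r(k))
  Flatten:  s(r(p), k + m, m + p + p + p) + r(p · p) + k · k · m · p · r(k) · t(k) + k · m · m · p · r(k) · t(k)
  Sort:  k · k · m · p · r(k) · t(k) + k · m · m · p · r(k) · t(k) + r(p · p) + s(r(p), k + m, m + p + p + p)

Answer: yes — both canonical forms are k · k · m · p · r(k) · t(k) + k · m · m · p · r(k) · t(k) + r(p · p) + s(r(p), k + m, m + p + p + p)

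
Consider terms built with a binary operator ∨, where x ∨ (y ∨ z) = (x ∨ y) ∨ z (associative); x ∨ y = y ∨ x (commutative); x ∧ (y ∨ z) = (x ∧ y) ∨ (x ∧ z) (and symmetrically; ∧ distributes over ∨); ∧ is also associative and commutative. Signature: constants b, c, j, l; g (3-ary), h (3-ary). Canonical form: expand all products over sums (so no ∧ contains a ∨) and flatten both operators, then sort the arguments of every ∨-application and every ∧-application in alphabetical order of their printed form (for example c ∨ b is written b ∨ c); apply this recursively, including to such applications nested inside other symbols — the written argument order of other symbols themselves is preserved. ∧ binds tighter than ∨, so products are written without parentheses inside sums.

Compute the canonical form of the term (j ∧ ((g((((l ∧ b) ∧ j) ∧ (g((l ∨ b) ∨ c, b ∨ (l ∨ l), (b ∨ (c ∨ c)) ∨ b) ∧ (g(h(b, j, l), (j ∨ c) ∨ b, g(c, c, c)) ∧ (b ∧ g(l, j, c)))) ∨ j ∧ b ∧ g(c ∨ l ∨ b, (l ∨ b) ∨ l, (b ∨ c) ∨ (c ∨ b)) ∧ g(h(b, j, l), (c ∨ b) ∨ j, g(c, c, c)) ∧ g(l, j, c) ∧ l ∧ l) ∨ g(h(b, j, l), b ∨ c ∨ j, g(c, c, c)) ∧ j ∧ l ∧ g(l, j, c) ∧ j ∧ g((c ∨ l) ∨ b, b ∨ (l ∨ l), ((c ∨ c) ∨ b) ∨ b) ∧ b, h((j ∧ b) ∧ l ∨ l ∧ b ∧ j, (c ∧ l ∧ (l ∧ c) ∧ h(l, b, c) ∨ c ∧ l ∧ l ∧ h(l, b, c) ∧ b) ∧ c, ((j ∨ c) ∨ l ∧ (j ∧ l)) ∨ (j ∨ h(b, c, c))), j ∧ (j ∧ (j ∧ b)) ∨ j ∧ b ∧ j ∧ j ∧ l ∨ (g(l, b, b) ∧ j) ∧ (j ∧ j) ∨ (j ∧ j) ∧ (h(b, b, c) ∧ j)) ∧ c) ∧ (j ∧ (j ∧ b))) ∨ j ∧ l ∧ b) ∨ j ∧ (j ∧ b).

Distribute:  b ∧ c ∧ g(b ∧ b ∧ g(b ∨ c ∨ l, b ∨ l ∨ l, b ∨ b ∨ c ∨ c) ∧ g(h(b, j, l), b ∨ c ∨ j, g(c, c, c)) ∧ g(l, j, c) ∧ j ∧ l ∨ b ∧ g(b ∨ c ∨ l, b ∨ l ∨ l, b ∨ b ∨ c ∨ c) ∧ g(h(b, j, l), b ∨ c ∨ j, g(c, c, c)) ∧ g(l, j, c) ∧ j ∧ j ∧ l ∨ b ∧ g(b ∨ c ∨ l, b ∨ l ∨ l, b ∨ b ∨ c ∨ c) ∧ g(h(b, j, l), b ∨ c ∨ j, g(c, c, c)) ∧ g(l, j, c) ∧ j ∧ l ∧ l, h(b ∧ j ∧ l ∨ b ∧ j ∧ l, b ∧ c ∧ c ∧ h(l, b, c) ∧ l ∧ l ∨ c ∧ c ∧ c ∧ h(l, b, c) ∧ l ∧ l, c ∨ h(b, c, c) ∨ j ∨ j ∨ j ∧ l ∧ l), b ∧ j ∧ j ∧ j ∨ b ∧ j ∧ j ∧ j ∧ l ∨ g(l, b, b) ∧ j ∧ j ∧ j ∨ h(b, b, c) ∧ j ∧ j ∧ j) ∧ j ∧ j ∧ j ∨ b ∧ j ∧ l ∨ b ∧ j ∧ j
Order the arguments:  b ∧ c ∧ g(b ∧ b ∧ g(b ∨ c ∨ l, b ∨ l ∨ l, b ∨ b ∨ c ∨ c) ∧ g(h(b, j, l), b ∨ c ∨ j, g(c, c, c)) ∧ g(l, j, c) ∧ j ∧ l ∨ b ∧ g(b ∨ c ∨ l, b ∨ l ∨ l, b ∨ b ∨ c ∨ c) ∧ g(h(b, j, l), b ∨ c ∨ j, g(c, c, c)) ∧ g(l, j, c) ∧ j ∧ j ∧ l ∨ b ∧ g(b ∨ c ∨ l, b ∨ l ∨ l, b ∨ b ∨ c ∨ c) ∧ g(h(b, j, l), b ∨ c ∨ j, g(c, c, c)) ∧ g(l, j, c) ∧ j ∧ l ∧ l, h(b ∧ j ∧ l ∨ b ∧ j ∧ l, b ∧ c ∧ c ∧ h(l, b, c) ∧ l ∧ l ∨ c ∧ c ∧ c ∧ h(l, b, c) ∧ l ∧ l, c ∨ h(b, c, c) ∨ j ∨ j ∨ j ∧ l ∧ l), b ∧ j ∧ j ∧ j ∨ b ∧ j ∧ j ∧ j ∧ l ∨ g(l, b, b) ∧ j ∧ j ∧ j ∨ h(b, b, c) ∧ j ∧ j ∧ j) ∧ j ∧ j ∧ j ∨ b ∧ j ∧ j ∨ b ∧ j ∧ l

Answer: b ∧ c ∧ g(b ∧ b ∧ g(b ∨ c ∨ l, b ∨ l ∨ l, b ∨ b ∨ c ∨ c) ∧ g(h(b, j, l), b ∨ c ∨ j, g(c, c, c)) ∧ g(l, j, c) ∧ j ∧ l ∨ b ∧ g(b ∨ c ∨ l, b ∨ l ∨ l, b ∨ b ∨ c ∨ c) ∧ g(h(b, j, l), b ∨ c ∨ j, g(c, c, c)) ∧ g(l, j, c) ∧ j ∧ j ∧ l ∨ b ∧ g(b ∨ c ∨ l, b ∨ l ∨ l, b ∨ b ∨ c ∨ c) ∧ g(h(b, j, l), b ∨ c ∨ j, g(c, c, c)) ∧ g(l, j, c) ∧ j ∧ l ∧ l, h(b ∧ j ∧ l ∨ b ∧ j ∧ l, b ∧ c ∧ c ∧ h(l, b, c) ∧ l ∧ l ∨ c ∧ c ∧ c ∧ h(l, b, c) ∧ l ∧ l, c ∨ h(b, c, c) ∨ j ∨ j ∨ j ∧ l ∧ l), b ∧ j ∧ j ∧ j ∨ b ∧ j ∧ j ∧ j ∧ l ∨ g(l, b, b) ∧ j ∧ j ∧ j ∨ h(b, b, c) ∧ j ∧ j ∧ j) ∧ j ∧ j ∧ j ∨ b ∧ j ∧ j ∨ b ∧ j ∧ l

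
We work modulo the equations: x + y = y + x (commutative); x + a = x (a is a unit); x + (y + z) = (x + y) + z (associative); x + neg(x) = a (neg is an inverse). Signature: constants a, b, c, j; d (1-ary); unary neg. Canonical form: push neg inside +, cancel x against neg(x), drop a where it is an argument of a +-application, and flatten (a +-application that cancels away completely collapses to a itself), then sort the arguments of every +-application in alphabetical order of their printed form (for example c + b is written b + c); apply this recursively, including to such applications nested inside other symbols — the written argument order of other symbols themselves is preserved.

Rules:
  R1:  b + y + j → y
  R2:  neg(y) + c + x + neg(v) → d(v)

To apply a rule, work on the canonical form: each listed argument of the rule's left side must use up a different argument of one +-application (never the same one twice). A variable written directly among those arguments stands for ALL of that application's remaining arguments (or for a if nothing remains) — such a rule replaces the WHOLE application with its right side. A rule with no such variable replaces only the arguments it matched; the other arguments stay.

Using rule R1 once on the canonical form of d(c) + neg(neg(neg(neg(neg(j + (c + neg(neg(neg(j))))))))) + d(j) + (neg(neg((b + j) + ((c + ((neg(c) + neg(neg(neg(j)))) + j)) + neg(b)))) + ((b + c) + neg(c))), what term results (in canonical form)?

Canonical form:  b + d(c) + d(j) + j + neg(c)
R1 matches:  uses b, j;  y := d(c) + d(j) + neg(c)
Every leftover argument binds to the variable; the entire application is replaced.
Result:  d(c) + d(j) + neg(c)

Answer: d(c) + d(j) + neg(c)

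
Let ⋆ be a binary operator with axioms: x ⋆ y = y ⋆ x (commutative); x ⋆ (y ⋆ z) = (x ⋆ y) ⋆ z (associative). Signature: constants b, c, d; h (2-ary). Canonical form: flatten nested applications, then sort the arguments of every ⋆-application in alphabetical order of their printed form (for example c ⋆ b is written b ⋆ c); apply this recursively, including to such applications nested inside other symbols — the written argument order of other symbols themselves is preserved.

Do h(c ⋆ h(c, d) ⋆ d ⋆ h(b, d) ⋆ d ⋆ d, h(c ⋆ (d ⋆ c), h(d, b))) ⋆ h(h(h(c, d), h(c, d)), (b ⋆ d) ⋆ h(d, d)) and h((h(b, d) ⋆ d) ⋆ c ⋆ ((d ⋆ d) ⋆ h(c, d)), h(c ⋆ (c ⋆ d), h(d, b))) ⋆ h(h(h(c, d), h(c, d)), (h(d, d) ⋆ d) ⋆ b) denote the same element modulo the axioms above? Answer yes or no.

Left:  h(c ⋆ h(c, d) ⋆ d ⋆ h(b, d) ⋆ d ⋆ d, h(c ⋆ (d ⋆ c), h(d, b))) ⋆ h(h(h(c, d), h(c, d)), (b ⋆ d) ⋆ h(d, d))
  Simplify inside:  h(c ⋆ h(c, d) ⋆ d ⋆ h(b, d) ⋆ d ⋆ d, h(c ⋆ (d ⋆ c), h(d, b)))  →  h(c ⋆ d ⋆ d ⋆ d ⋆ h(b, d) ⋆ h(c, d), h(c ⋆ c ⋆ d, h(d, b)))
  Inside:  h(h(h(c, d), h(c, d)), (b ⋆ d) ⋆ h(d, d))  →  h(h(h(c, d), h(c, d)), b ⋆ d ⋆ h(d, d))
  Sort arguments:  h(c ⋆ d ⋆ d ⋆ d ⋆ h(b, d) ⋆ h(c, d), h(c ⋆ c ⋆ d, h(d, b))) ⋆ h(h(h(c, d), h(c, d)), b ⋆ d ⋆ h(d, d))
Right:  h((h(b, d) ⋆ d) ⋆ c ⋆ ((d ⋆ d) ⋆ h(c, d)), h(c ⋆ (c ⋆ d), h(d, b))) ⋆ h(h(h(c, d), h(c, d)), (h(d, d) ⋆ d) ⋆ b)
  Simplify inside:  h((h(b, d) ⋆ d) ⋆ c ⋆ ((d ⋆ d) ⋆ h(c, d)), h(c ⋆ (c ⋆ d), h(d, b)))  →  h(c ⋆ d ⋆ d ⋆ d ⋆ h(b, d) ⋆ h(c, d), h(c ⋆ c ⋆ d, h(d, b)))
  Canonicalize subterm:  h(h(h(c, d), h(c, d)), (h(d, d) ⋆ d) ⋆ b)  →  h(h(h(c, d), h(c, d)), b ⋆ d ⋆ h(d, d))
  Sort:  h(c ⋆ d ⋆ d ⋆ d ⋆ h(b, d) ⋆ h(c, d), h(c ⋆ c ⋆ d, h(d, b))) ⋆ h(h(h(c, d), h(c, d)), b ⋆ d ⋆ h(d, d))

Answer: yes — both canonical forms are h(c ⋆ d ⋆ d ⋆ d ⋆ h(b, d) ⋆ h(c, d), h(c ⋆ c ⋆ d, h(d, b))) ⋆ h(h(h(c, d), h(c, d)), b ⋆ d ⋆ h(d, d))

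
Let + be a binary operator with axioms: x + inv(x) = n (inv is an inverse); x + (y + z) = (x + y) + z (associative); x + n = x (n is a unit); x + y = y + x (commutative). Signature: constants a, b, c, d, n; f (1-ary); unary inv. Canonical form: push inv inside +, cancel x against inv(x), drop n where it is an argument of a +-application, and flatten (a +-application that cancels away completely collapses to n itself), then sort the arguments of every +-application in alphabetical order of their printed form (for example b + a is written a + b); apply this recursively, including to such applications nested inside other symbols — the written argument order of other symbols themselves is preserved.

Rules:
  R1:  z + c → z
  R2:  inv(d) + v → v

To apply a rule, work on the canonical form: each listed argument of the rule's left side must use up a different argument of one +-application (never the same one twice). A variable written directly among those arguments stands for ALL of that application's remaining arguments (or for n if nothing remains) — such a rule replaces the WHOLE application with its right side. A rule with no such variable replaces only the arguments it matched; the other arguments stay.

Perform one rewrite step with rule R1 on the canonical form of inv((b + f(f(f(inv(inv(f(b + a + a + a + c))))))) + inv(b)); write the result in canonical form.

Canonical form:  inv(f(f(f(f(a + a + a + b + c)))))
Match R1:  consume c;  z := a + a + a + b
Every leftover argument binds to the variable; the entire application is replaced.
Giving:  inv(f(f(f(f(a + a + a + b)))))

Answer: inv(f(f(f(f(a + a + a + b)))))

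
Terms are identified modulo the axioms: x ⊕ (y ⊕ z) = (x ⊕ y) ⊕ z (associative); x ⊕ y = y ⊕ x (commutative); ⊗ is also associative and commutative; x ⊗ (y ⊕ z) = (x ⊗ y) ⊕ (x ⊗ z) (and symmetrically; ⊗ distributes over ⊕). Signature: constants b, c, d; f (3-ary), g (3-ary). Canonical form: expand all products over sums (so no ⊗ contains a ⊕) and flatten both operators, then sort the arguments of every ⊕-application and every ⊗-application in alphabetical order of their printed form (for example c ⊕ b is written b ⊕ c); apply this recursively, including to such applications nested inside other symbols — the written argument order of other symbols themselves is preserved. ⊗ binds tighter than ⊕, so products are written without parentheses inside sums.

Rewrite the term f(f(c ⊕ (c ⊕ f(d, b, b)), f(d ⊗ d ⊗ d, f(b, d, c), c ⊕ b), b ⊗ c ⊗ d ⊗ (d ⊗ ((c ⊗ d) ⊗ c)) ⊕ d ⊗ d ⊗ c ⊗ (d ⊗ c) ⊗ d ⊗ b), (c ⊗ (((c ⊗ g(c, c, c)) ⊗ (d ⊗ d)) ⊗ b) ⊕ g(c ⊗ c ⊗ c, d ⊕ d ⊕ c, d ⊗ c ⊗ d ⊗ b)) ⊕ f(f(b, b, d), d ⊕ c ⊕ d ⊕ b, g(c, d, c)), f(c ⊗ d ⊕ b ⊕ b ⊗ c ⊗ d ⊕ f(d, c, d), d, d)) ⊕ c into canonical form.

Answer: c ⊕ f(f(c ⊕ c ⊕ f(d, b, b), f(d ⊗ d ⊗ d, f(b, d, c), b ⊕ c), b ⊗ c ⊗ c ⊗ c ⊗ d ⊗ d ⊗ d ⊕ b ⊗ c ⊗ c ⊗ d ⊗ d ⊗ d ⊗ d), b ⊗ c ⊗ c ⊗ d ⊗ d ⊗ g(c, c, c) ⊕ f(f(b, b, d), b ⊕ c ⊕ d ⊕ d, g(c, d, c)) ⊕ g(c ⊗ c ⊗ c, c ⊕ d ⊕ d, b ⊗ c ⊗ d ⊗ d), f(b ⊕ b ⊗ c ⊗ d ⊕ c ⊗ d ⊕ f(d, c, d), d, d))

Derivation:
Flatten:  f(f(c ⊕ c ⊕ f(d, b, b), f(d ⊗ d ⊗ d, f(b, d, c), b ⊕ c), b ⊗ c ⊗ c ⊗ c ⊗ d ⊗ d ⊗ d ⊕ b ⊗ c ⊗ c ⊗ d ⊗ d ⊗ d ⊗ d), b ⊗ c ⊗ c ⊗ d ⊗ d ⊗ g(c, c, c) ⊕ f(f(b, b, d), b ⊕ c ⊕ d ⊕ d, g(c, d, c)) ⊕ g(c ⊗ c ⊗ c, c ⊕ d ⊕ d, b ⊗ c ⊗ d ⊗ d), f(b ⊕ b ⊗ c ⊗ d ⊕ c ⊗ d ⊕ f(d, c, d), d, d)) ⊕ c
Sort arguments:  c ⊕ f(f(c ⊕ c ⊕ f(d, b, b), f(d ⊗ d ⊗ d, f(b, d, c), b ⊕ c), b ⊗ c ⊗ c ⊗ c ⊗ d ⊗ d ⊗ d ⊕ b ⊗ c ⊗ c ⊗ d ⊗ d ⊗ d ⊗ d), b ⊗ c ⊗ c ⊗ d ⊗ d ⊗ g(c, c, c) ⊕ f(f(b, b, d), b ⊕ c ⊕ d ⊕ d, g(c, d, c)) ⊕ g(c ⊗ c ⊗ c, c ⊕ d ⊕ d, b ⊗ c ⊗ d ⊗ d), f(b ⊕ b ⊗ c ⊗ d ⊕ c ⊗ d ⊕ f(d, c, d), d, d))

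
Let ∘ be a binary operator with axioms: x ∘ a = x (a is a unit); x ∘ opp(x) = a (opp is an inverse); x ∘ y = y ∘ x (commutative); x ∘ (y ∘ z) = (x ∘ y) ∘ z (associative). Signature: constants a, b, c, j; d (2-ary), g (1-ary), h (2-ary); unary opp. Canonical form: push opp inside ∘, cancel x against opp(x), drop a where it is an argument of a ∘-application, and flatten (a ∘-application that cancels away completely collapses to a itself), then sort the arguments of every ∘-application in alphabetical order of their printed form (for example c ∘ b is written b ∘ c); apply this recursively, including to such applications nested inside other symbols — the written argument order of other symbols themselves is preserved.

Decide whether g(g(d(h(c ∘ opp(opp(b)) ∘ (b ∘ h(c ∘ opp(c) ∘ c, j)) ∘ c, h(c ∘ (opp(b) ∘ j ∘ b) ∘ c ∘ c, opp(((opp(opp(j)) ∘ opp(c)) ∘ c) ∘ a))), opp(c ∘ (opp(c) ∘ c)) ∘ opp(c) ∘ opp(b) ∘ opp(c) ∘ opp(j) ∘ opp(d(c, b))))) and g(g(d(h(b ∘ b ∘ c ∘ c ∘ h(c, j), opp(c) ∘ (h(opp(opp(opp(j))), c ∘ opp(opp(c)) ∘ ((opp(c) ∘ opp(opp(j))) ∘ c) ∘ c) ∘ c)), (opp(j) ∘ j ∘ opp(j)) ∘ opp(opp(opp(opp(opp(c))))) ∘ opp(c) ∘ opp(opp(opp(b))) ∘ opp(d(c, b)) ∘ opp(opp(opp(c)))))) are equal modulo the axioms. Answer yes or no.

Left:  g(g(d(h(c ∘ opp(opp(b)) ∘ (b ∘ h(c ∘ opp(c) ∘ c, j)) ∘ c, h(c ∘ (opp(b) ∘ j ∘ b) ∘ c ∘ c, opp(((opp(opp(j)) ∘ opp(c)) ∘ c) ∘ a))), opp(c ∘ (opp(c) ∘ c)) ∘ opp(c) ∘ opp(b) ∘ opp(c) ∘ opp(j) ∘ opp(d(c, b)))))
  Focus inside:  opp(c ∘ (opp(c) ∘ c)) ∘ opp(c) ∘ opp(b) ∘ opp(c) ∘ opp(j) ∘ opp(d(c, b))
  Push opp inside:  distribute opp over ∘ and collapse double opp
  Collect terms:  opp(c) ∘ opp(c) ∘ opp(c) ∘ opp(b) ∘ opp(j) ∘ opp(d(c, b))
  Sort:  opp(b) ∘ opp(c) ∘ opp(c) ∘ opp(c) ∘ opp(d(c, b)) ∘ opp(j)
  Reassemble:  g(g(d(h(b ∘ b ∘ c ∘ c ∘ h(c, j), h(c ∘ c ∘ c ∘ j, opp(j))), opp(b) ∘ opp(c) ∘ opp(c) ∘ opp(c) ∘ opp(d(c, b)) ∘ opp(j))))
Right:  g(g(d(h(b ∘ b ∘ c ∘ c ∘ h(c, j), opp(c) ∘ (h(opp(opp(opp(j))), c ∘ opp(opp(c)) ∘ ((opp(c) ∘ opp(opp(j))) ∘ c) ∘ c) ∘ c)), (opp(j) ∘ j ∘ opp(j)) ∘ opp(opp(opp(opp(opp(c))))) ∘ opp(c) ∘ opp(opp(opp(b))) ∘ opp(d(c, b)) ∘ opp(opp(opp(c))))))
  Descend into:  (opp(j) ∘ j ∘ opp(j)) ∘ opp(opp(opp(opp(opp(c))))) ∘ opp(c) ∘ opp(opp(opp(b))) ∘ opp(d(c, b)) ∘ opp(opp(opp(c)))
  Push opp inside:  distribute opp over ∘ and collapse double opp
  Combine occurrences:  opp(j) ∘ opp(c) ∘ opp(c) ∘ opp(c) ∘ opp(b) ∘ opp(d(c, b))
  Sort arguments:  opp(b) ∘ opp(c) ∘ opp(c) ∘ opp(c) ∘ opp(d(c, b)) ∘ opp(j)
  Rebuild:  g(g(d(h(b ∘ b ∘ c ∘ c ∘ h(c, j), h(opp(j), c ∘ c ∘ c ∘ j)), opp(b) ∘ opp(c) ∘ opp(c) ∘ opp(c) ∘ opp(d(c, b)) ∘ opp(j))))

Answer: no — g(g(d(h(b ∘ b ∘ c ∘ c ∘ h(c, j), h(c ∘ c ∘ c ∘ j, opp(j))), opp(b) ∘ opp(c) ∘ opp(c) ∘ opp(c) ∘ opp(d(c, b)) ∘ opp(j)))) vs g(g(d(h(b ∘ b ∘ c ∘ c ∘ h(c, j), h(opp(j), c ∘ c ∘ c ∘ j)), opp(b) ∘ opp(c) ∘ opp(c) ∘ opp(c) ∘ opp(d(c, b)) ∘ opp(j))))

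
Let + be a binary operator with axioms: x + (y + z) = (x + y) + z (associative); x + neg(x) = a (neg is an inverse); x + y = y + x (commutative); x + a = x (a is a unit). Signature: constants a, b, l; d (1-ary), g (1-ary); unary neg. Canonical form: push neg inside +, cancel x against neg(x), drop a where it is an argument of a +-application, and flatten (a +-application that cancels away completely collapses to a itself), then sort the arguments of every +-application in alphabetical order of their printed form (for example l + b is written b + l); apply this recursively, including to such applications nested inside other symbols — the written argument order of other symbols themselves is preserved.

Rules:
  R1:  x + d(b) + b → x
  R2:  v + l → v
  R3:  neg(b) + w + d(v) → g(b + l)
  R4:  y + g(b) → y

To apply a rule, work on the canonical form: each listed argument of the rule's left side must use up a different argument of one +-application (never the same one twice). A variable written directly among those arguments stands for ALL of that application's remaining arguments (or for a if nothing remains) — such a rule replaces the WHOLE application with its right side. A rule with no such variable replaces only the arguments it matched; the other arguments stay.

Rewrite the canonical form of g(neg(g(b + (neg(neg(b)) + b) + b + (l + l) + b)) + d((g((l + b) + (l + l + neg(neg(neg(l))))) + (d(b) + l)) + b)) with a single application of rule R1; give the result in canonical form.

Answer: g(d(g(b + l + l) + l) + neg(g(b + b + b + b + b + l + l)))

Derivation:
Canonical form:  g(d(b + d(b) + g(b + l + l) + l) + neg(g(b + b + b + b + b + l + l)))
Match R1:  consume b, d(b);  x := g(b + l + l) + l
The variable takes the whole remainder — replace the entire application.
New term:  g(d(g(b + l + l) + l) + neg(g(b + b + b + b + b + l + l)))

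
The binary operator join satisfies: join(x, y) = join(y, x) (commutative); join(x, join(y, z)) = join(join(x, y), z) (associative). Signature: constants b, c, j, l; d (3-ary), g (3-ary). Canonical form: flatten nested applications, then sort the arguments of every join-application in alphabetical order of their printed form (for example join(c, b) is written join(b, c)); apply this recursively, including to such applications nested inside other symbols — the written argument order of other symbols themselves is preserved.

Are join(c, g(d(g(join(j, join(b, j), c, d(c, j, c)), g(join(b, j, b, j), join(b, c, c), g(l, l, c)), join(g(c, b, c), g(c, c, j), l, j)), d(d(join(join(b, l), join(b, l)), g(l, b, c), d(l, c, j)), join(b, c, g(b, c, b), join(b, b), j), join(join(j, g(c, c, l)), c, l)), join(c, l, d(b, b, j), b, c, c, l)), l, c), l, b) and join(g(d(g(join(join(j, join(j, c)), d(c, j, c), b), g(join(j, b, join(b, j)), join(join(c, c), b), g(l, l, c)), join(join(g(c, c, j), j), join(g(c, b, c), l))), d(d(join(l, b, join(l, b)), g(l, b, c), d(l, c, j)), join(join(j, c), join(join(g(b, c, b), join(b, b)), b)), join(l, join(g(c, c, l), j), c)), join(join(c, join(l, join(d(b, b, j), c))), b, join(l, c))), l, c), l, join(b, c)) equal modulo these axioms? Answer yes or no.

Answer: yes — both canonical forms are join(b, c, g(d(g(join(b, c, d(c, j, c), j, j), g(join(b, b, j, j), join(b, c, c), g(l, l, c)), join(g(c, b, c), g(c, c, j), j, l)), d(d(join(b, b, l, l), g(l, b, c), d(l, c, j)), join(b, b, b, c, g(b, c, b), j), join(c, g(c, c, l), j, l)), join(b, c, c, c, d(b, b, j), l, l)), l, c), l)

Derivation:
Left:  join(c, g(d(g(join(j, join(b, j), c, d(c, j, c)), g(join(b, j, b, j), join(b, c, c), g(l, l, c)), join(g(c, b, c), g(c, c, j), l, j)), d(d(join(join(b, l), join(b, l)), g(l, b, c), d(l, c, j)), join(b, c, g(b, c, b), join(b, b), j), join(join(j, g(c, c, l)), c, l)), join(c, l, d(b, b, j), b, c, c, l)), l, c), l, b)
  Simplify inside:  g(d(g(join(j, join(b, j), c, d(c, j, c)), g(join(b, j, b, j), join(b, c, c), g(l, l, c)), join(g(c, b, c), g(c, c, j), l, j)), d(d(join(join(b, l), join(b, l)), g(l, b, c), d(l, c, j)), join(b, c, g(b, c, b), join(b, b), j), join(join(j, g(c, c, l)), c, l)), join(c, l, d(b, b, j), b, c, c, l)), l, c)  →  g(d(g(join(b, c, d(c, j, c), j, j), g(join(b, b, j, j), join(b, c, c), g(l, l, c)), join(g(c, b, c), g(c, c, j), j, l)), d(d(join(b, b, l, l), g(l, b, c), d(l, c, j)), join(b, b, b, c, g(b, c, b), j), join(c, g(c, c, l), j, l)), join(b, c, c, c, d(b, b, j), l, l)), l, c)
  Sort arguments:  join(b, c, g(d(g(join(b, c, d(c, j, c), j, j), g(join(b, b, j, j), join(b, c, c), g(l, l, c)), join(g(c, b, c), g(c, c, j), j, l)), d(d(join(b, b, l, l), g(l, b, c), d(l, c, j)), join(b, b, b, c, g(b, c, b), j), join(c, g(c, c, l), j, l)), join(b, c, c, c, d(b, b, j), l, l)), l, c), l)
Right:  join(g(d(g(join(join(j, join(j, c)), d(c, j, c), b), g(join(j, b, join(b, j)), join(join(c, c), b), g(l, l, c)), join(join(g(c, c, j), j), join(g(c, b, c), l))), d(d(join(l, b, join(l, b)), g(l, b, c), d(l, c, j)), join(join(j, c), join(join(g(b, c, b), join(b, b)), b)), join(l, join(g(c, c, l), j), c)), join(join(c, join(l, join(d(b, b, j), c))), b, join(l, c))), l, c), l, join(b, c))
  Flatten:  join(g(d(g(join(join(j, join(j, c)), d(c, j, c), b), g(join(j, b, join(b, j)), join(join(c, c), b), g(l, l, c)), join(join(g(c, c, j), j), join(g(c, b, c), l))), d(d(join(l, b, join(l, b)), g(l, b, c), d(l, c, j)), join(join(j, c), join(join(g(b, c, b), join(b, b)), b)), join(l, join(g(c, c, l), j), c)), join(join(c, join(l, join(d(b, b, j), c))), b, join(l, c))), l, c), l, b, c)
  Inside:  g(d(g(join(join(j, join(j, c)), d(c, j, c), b), g(join(j, b, join(b, j)), join(join(c, c), b), g(l, l, c)), join(join(g(c, c, j), j), join(g(c, b, c), l))), d(d(join(l, b, join(l, b)), g(l, b, c), d(l, c, j)), join(join(j, c), join(join(g(b, c, b), join(b, b)), b)), join(l, join(g(c, c, l), j), c)), join(join(c, join(l, join(d(b, b, j), c))), b, join(l, c))), l, c)  →  g(d(g(join(b, c, d(c, j, c), j, j), g(join(b, b, j, j), join(b, c, c), g(l, l, c)), join(g(c, b, c), g(c, c, j), j, l)), d(d(join(b, b, l, l), g(l, b, c), d(l, c, j)), join(b, b, b, c, g(b, c, b), j), join(c, g(c, c, l), j, l)), join(b, c, c, c, d(b, b, j), l, l)), l, c)
  Sort arguments:  join(b, c, g(d(g(join(b, c, d(c, j, c), j, j), g(join(b, b, j, j), join(b, c, c), g(l, l, c)), join(g(c, b, c), g(c, c, j), j, l)), d(d(join(b, b, l, l), g(l, b, c), d(l, c, j)), join(b, b, b, c, g(b, c, b), j), join(c, g(c, c, l), j, l)), join(b, c, c, c, d(b, b, j), l, l)), l, c), l)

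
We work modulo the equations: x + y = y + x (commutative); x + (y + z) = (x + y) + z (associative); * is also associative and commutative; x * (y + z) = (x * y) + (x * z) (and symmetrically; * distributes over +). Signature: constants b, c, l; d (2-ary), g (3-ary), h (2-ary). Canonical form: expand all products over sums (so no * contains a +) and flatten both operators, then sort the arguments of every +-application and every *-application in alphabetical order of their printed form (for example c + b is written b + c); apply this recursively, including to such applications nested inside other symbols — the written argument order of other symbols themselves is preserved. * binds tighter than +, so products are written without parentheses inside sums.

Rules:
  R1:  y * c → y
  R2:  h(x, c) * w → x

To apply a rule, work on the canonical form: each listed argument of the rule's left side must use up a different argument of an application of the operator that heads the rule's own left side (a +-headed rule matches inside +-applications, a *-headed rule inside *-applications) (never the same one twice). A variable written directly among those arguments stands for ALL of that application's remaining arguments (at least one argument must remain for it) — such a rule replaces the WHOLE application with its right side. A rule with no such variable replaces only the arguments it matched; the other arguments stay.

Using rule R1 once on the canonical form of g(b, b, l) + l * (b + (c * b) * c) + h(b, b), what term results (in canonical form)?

Canonical form:  b * c * c * l + b * l + g(b, b, l) + h(b, b)
R1 matches:  uses c;  y := b * c * l
The variable takes the whole remainder — replace the entire application.
Giving:  b * c * l + b * l + g(b, b, l) + h(b, b)

Answer: b * c * l + b * l + g(b, b, l) + h(b, b)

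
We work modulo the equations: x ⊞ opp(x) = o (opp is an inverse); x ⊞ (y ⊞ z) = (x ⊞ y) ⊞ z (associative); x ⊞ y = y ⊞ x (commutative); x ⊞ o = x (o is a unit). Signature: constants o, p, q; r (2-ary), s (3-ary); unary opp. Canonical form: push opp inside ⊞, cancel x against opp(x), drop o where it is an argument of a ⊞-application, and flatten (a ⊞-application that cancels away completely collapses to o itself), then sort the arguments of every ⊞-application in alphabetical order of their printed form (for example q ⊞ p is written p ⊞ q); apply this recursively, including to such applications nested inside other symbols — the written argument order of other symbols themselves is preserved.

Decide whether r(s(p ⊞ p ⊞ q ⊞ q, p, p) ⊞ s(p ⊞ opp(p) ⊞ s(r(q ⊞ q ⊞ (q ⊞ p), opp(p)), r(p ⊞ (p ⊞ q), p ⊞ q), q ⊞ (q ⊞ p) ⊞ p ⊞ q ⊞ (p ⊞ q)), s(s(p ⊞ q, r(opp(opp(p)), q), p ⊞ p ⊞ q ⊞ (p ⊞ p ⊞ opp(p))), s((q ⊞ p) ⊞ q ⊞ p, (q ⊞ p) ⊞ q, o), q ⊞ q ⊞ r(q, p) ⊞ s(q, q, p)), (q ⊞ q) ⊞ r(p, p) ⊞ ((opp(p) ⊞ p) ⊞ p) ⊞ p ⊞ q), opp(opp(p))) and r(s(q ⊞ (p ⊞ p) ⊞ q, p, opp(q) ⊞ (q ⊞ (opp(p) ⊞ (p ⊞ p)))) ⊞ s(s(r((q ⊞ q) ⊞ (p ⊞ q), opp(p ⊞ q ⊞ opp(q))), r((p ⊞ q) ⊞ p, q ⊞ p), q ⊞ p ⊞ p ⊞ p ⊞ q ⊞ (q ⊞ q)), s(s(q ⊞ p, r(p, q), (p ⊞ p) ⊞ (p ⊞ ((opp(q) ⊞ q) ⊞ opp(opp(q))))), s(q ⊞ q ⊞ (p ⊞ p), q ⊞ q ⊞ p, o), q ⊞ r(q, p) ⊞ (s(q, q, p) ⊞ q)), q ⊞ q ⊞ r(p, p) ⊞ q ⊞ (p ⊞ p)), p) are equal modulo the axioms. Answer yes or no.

Answer: yes — both canonical forms are r(s(p ⊞ p ⊞ q ⊞ q, p, p) ⊞ s(s(r(p ⊞ q ⊞ q ⊞ q, opp(p)), r(p ⊞ p ⊞ q, p ⊞ q), p ⊞ p ⊞ p ⊞ q ⊞ q ⊞ q ⊞ q), s(s(p ⊞ q, r(p, q), p ⊞ p ⊞ p ⊞ q), s(p ⊞ p ⊞ q ⊞ q, p ⊞ q ⊞ q, o), q ⊞ q ⊞ r(q, p) ⊞ s(q, q, p)), p ⊞ p ⊞ q ⊞ q ⊞ q ⊞ r(p, p)), p)

Derivation:
Left:  r(s(p ⊞ p ⊞ q ⊞ q, p, p) ⊞ s(p ⊞ opp(p) ⊞ s(r(q ⊞ q ⊞ (q ⊞ p), opp(p)), r(p ⊞ (p ⊞ q), p ⊞ q), q ⊞ (q ⊞ p) ⊞ p ⊞ q ⊞ (p ⊞ q)), s(s(p ⊞ q, r(opp(opp(p)), q), p ⊞ p ⊞ q ⊞ (p ⊞ p ⊞ opp(p))), s((q ⊞ p) ⊞ q ⊞ p, (q ⊞ p) ⊞ q, o), q ⊞ q ⊞ r(q, p) ⊞ s(q, q, p)), (q ⊞ q) ⊞ r(p, p) ⊞ ((opp(p) ⊞ p) ⊞ p) ⊞ p ⊞ q), opp(opp(p)))
  Descend into:  s(p ⊞ p ⊞ q ⊞ q, p, p) ⊞ s(p ⊞ opp(p) ⊞ s(r(q ⊞ q ⊞ (q ⊞ p), opp(p)), r(p ⊞ (p ⊞ q), p ⊞ q), q ⊞ (q ⊞ p) ⊞ p ⊞ q ⊞ (p ⊞ q)), s(s(p ⊞ q, r(opp(opp(p)), q), p ⊞ p ⊞ q ⊞ (p ⊞ p ⊞ opp(p))), s((q ⊞ p) ⊞ q ⊞ p, (q ⊞ p) ⊞ q, o), q ⊞ q ⊞ r(q, p) ⊞ s(q, q, p)), (q ⊞ q) ⊞ r(p, p) ⊞ ((opp(p) ⊞ p) ⊞ p) ⊞ p ⊞ q)
  Push opp inside:  distribute opp over ⊞ and collapse double opp
  Combine occurrences:  s(p ⊞ p ⊞ q ⊞ q, p, p) ⊞ s(s(r(p ⊞ q ⊞ q ⊞ q, opp(p)), r(p ⊞ p ⊞ q, p ⊞ q), p ⊞ p ⊞ p ⊞ q ⊞ q ⊞ q ⊞ q), s(s(p ⊞ q, r(p, q), p ⊞ p ⊞ p ⊞ q), s(p ⊞ p ⊞ q ⊞ q, p ⊞ q ⊞ q, o), q ⊞ q ⊞ r(q, p) ⊞ s(q, q, p)), p ⊞ p ⊞ q ⊞ q ⊞ q ⊞ r(p, p))
  Reassemble:  r(s(p ⊞ p ⊞ q ⊞ q, p, p) ⊞ s(s(r(p ⊞ q ⊞ q ⊞ q, opp(p)), r(p ⊞ p ⊞ q, p ⊞ q), p ⊞ p ⊞ p ⊞ q ⊞ q ⊞ q ⊞ q), s(s(p ⊞ q, r(p, q), p ⊞ p ⊞ p ⊞ q), s(p ⊞ p ⊞ q ⊞ q, p ⊞ q ⊞ q, o), q ⊞ q ⊞ r(q, p) ⊞ s(q, q, p)), p ⊞ p ⊞ q ⊞ q ⊞ q ⊞ r(p, p)), p)
Right:  r(s(q ⊞ (p ⊞ p) ⊞ q, p, opp(q) ⊞ (q ⊞ (opp(p) ⊞ (p ⊞ p)))) ⊞ s(s(r((q ⊞ q) ⊞ (p ⊞ q), opp(p ⊞ q ⊞ opp(q))), r((p ⊞ q) ⊞ p, q ⊞ p), q ⊞ p ⊞ p ⊞ p ⊞ q ⊞ (q ⊞ q)), s(s(q ⊞ p, r(p, q), (p ⊞ p) ⊞ (p ⊞ ((opp(q) ⊞ q) ⊞ opp(opp(q))))), s(q ⊞ q ⊞ (p ⊞ p), q ⊞ q ⊞ p, o), q ⊞ r(q, p) ⊞ (s(q, q, p) ⊞ q)), q ⊞ q ⊞ r(p, p) ⊞ q ⊞ (p ⊞ p)), p)
  Work inside:  s(q ⊞ (p ⊞ p) ⊞ q, p, opp(q) ⊞ (q ⊞ (opp(p) ⊞ (p ⊞ p)))) ⊞ s(s(r((q ⊞ q) ⊞ (p ⊞ q), opp(p ⊞ q ⊞ opp(q))), r((p ⊞ q) ⊞ p, q ⊞ p), q ⊞ p ⊞ p ⊞ p ⊞ q ⊞ (q ⊞ q)), s(s(q ⊞ p, r(p, q), (p ⊞ p) ⊞ (p ⊞ ((opp(q) ⊞ q) ⊞ opp(opp(q))))), s(q ⊞ q ⊞ (p ⊞ p), q ⊞ q ⊞ p, o), q ⊞ r(q, p) ⊞ (s(q, q, p) ⊞ q)), q ⊞ q ⊞ r(p, p) ⊞ q ⊞ (p ⊞ p))
  Push opp inside:  distribute opp over ⊞ and collapse double opp
  Collect:  s(p ⊞ p ⊞ q ⊞ q, p, p) ⊞ s(s(r(p ⊞ q ⊞ q ⊞ q, opp(p)), r(p ⊞ p ⊞ q, p ⊞ q), p ⊞ p ⊞ p ⊞ q ⊞ q ⊞ q ⊞ q), s(s(p ⊞ q, r(p, q), p ⊞ p ⊞ p ⊞ q), s(p ⊞ p ⊞ q ⊞ q, p ⊞ q ⊞ q, o), q ⊞ q ⊞ r(q, p) ⊞ s(q, q, p)), p ⊞ p ⊞ q ⊞ q ⊞ q ⊞ r(p, p))
  Rebuild:  r(s(p ⊞ p ⊞ q ⊞ q, p, p) ⊞ s(s(r(p ⊞ q ⊞ q ⊞ q, opp(p)), r(p ⊞ p ⊞ q, p ⊞ q), p ⊞ p ⊞ p ⊞ q ⊞ q ⊞ q ⊞ q), s(s(p ⊞ q, r(p, q), p ⊞ p ⊞ p ⊞ q), s(p ⊞ p ⊞ q ⊞ q, p ⊞ q ⊞ q, o), q ⊞ q ⊞ r(q, p) ⊞ s(q, q, p)), p ⊞ p ⊞ q ⊞ q ⊞ q ⊞ r(p, p)), p)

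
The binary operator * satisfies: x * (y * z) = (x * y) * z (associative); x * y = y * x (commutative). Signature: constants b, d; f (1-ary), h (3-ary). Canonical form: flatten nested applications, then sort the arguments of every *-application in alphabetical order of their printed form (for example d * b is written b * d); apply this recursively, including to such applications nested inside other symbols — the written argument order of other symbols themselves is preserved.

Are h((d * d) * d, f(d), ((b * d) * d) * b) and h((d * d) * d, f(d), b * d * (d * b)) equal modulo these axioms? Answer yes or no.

Left:  h((d * d) * d, f(d), ((b * d) * d) * b)
  Work inside:  ((b * d) * d) * b
  Un-nest:  b * d * d * b
  Sort:  b * b * d * d
  Rebuild:  h(d * d * d, f(d), b * b * d * d)
Right:  h((d * d) * d, f(d), b * d * (d * b))
  Focus inside:  b * d * (d * b)
  Un-nest:  b * d * d * b
  Sort:  b * b * d * d
  Reassemble:  h(d * d * d, f(d), b * b * d * d)

Answer: yes — both canonical forms are h(d * d * d, f(d), b * b * d * d)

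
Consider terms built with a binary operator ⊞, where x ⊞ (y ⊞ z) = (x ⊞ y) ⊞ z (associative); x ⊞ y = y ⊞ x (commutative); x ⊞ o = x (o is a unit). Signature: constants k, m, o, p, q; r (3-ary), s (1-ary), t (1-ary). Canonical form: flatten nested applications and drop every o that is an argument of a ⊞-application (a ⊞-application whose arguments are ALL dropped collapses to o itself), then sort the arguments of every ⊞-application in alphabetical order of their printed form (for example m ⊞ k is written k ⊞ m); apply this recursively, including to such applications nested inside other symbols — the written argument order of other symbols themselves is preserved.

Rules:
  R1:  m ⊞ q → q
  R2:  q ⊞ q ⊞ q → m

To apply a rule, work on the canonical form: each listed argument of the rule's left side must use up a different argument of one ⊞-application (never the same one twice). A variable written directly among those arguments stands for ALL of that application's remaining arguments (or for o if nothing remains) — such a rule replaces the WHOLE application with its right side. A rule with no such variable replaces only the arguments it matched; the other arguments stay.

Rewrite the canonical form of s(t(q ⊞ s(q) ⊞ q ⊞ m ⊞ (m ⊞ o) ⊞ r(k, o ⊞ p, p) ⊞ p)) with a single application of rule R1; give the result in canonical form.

Answer: s(t(m ⊞ p ⊞ q ⊞ q ⊞ r(k, p, p) ⊞ s(q)))

Derivation:
Canonical form:  s(t(m ⊞ m ⊞ p ⊞ q ⊞ q ⊞ r(k, p, p) ⊞ s(q)))
Apply R1:  consuming m, q
Result:  s(t(m ⊞ p ⊞ q ⊞ q ⊞ r(k, p, p) ⊞ s(q)))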